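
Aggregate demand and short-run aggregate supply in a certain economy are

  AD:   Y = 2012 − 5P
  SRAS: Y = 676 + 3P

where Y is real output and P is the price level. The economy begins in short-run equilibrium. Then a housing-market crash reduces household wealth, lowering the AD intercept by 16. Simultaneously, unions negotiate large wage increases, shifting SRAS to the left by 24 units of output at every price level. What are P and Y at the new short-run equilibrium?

P = 168, Y = 1156

After both shocks: AD is Y = 1996 − 5P and SRAS is Y = 652 + 3P.
Setting them equal: 1344 = 8P, so P = 168.
Y = 1996 − 5·168 = 1156.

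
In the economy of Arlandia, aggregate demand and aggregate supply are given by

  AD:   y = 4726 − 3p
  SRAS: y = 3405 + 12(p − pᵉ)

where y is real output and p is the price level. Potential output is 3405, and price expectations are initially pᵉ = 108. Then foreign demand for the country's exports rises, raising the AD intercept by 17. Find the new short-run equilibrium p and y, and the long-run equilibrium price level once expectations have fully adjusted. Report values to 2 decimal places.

AD shifts right: new AD is y = 4743 − 3p. With pᵉ = 108, SRAS is y = 2109 + 12p.
Short run: 4743 − 3p = 2109 + 12p gives 2634 = 15p, so p = 175.60 and y = 4743 − 3p = 4216.20.
y = 4216.20 is above potential 3405; expectations adjust and SRAS shifts left until y = 3405.
Long run: on the new AD curve, 3405 = 4743 − 3p gives p = 446.00.

Short run: p = 175.60, y = 4216.20. Long run: p = 446.00.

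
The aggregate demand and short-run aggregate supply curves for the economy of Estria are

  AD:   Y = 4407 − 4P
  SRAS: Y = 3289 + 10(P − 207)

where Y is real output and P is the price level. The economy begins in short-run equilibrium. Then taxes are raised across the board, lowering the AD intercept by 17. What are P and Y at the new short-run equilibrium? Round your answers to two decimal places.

P = 226.50, Y = 3484.00

This is a negative demand shock: AD shifts left.
New AD: Y = 4390 − 4P.
SRAS can be written Y = 1219 + 10P.
Set AD = SRAS: 4390 − 4P = 1219 + 10P, so 3171 = 14P and P = 226.50.
Substituting into AD, Y = 3484.00.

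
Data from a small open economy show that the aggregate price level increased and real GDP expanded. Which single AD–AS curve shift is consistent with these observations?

AD shifted right

P rose and Y rose. An AD shift moves P and Y in the same direction; an SRAS shift moves them in opposite directions.
Here P and Y moved in the same direction, so the AD curve shifted.
Since Y rose, AD shifted right.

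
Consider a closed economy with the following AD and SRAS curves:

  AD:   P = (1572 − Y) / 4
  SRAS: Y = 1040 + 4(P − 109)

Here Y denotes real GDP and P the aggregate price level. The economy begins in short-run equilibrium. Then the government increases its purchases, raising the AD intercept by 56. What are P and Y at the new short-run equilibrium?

P = 128, Y = 1116

This is a positive demand shock: AD shifts right.
New AD: Y = 1628 − 4P.
SRAS can be written Y = 604 + 4P.
Set AD = SRAS: 1628 − 4P = 604 + 4P, so 1024 = 8P and P = 128.
Y = 1628 − 4·128 = 1116.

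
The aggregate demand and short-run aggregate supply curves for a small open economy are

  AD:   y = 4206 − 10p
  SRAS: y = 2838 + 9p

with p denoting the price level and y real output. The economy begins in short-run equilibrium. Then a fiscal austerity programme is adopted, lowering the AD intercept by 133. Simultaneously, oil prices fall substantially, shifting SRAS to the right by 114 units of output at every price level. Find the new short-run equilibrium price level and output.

After both shocks: AD is y = 4073 − 10p and SRAS is y = 2952 + 9p.
Setting them equal: 1121 = 19p, so p = 59.
y = 4073 − 10·59 = 3483.

p = 59, y = 3483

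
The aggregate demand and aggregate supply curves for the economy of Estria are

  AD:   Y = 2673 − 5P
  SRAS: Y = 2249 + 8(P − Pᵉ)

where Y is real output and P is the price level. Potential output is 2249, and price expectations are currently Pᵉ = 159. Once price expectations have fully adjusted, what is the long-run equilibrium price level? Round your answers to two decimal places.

Long-run P = 84.80

Short run: with Pᵉ = 159, SRAS is Y = 977 + 8P. Setting AD = SRAS gives 1696 = 13P, so P = 130.46 and Y = 2673 − 5P = 2020.69.
Output 2020.69 is below potential 2249, so over time expected prices fall and SRAS shifts right until Y returns to 2249.
Long run: Y = 2249 on the AD curve gives 2249 = 2673 − 5P, so P = 84.80.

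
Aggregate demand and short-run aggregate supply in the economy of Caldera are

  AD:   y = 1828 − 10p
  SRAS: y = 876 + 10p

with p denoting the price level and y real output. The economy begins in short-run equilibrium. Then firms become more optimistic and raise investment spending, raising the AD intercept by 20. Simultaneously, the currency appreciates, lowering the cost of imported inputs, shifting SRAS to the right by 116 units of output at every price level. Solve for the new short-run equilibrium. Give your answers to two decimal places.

After both shocks: AD is y = 1848 − 10p and SRAS is y = 992 + 10p.
Setting them equal: 856 = 20p, so p = 42.80.
Substituting into AD, y = 1420.00.

p = 42.80, y = 1420.00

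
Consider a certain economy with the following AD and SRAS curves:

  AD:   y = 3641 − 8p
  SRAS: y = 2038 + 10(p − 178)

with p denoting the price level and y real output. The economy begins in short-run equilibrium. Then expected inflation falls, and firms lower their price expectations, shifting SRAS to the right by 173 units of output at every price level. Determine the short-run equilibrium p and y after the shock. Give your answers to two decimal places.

p = 178.33, y = 2214.33

This is a positive supply shock: SRAS shifts right.
New SRAS: y = 431 + 10p.
Set AD = SRAS: 3641 − 8p = 431 + 10p, so 3210 = 18p and p = 178.33.
Substituting into AD, y = 2214.33.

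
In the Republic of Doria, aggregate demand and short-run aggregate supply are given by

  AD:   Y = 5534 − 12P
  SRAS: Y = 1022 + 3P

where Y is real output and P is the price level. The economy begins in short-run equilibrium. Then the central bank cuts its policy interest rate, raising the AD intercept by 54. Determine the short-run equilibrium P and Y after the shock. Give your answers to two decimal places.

P = 304.40, Y = 1935.20

This is a positive demand shock: AD shifts right.
New AD: Y = 5588 − 12P.
Set AD = SRAS: 5588 − 12P = 1022 + 3P, so 4566 = 15P and P = 304.40.
Substituting into AD, Y = 1935.20.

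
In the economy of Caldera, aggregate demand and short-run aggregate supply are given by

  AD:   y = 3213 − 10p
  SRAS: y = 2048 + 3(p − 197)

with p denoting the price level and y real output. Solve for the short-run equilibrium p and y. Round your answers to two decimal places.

p = 135.08, y = 1862.23

Write SRAS as y = 2048 + 3p − 591 = 1457 + 3p.
Set AD = SRAS: 3213 − 10p = 1457 + 3p, so 1756 = 13p and p = 135.08.
Substituting into AD, y = 3213 − 10p = 1862.23.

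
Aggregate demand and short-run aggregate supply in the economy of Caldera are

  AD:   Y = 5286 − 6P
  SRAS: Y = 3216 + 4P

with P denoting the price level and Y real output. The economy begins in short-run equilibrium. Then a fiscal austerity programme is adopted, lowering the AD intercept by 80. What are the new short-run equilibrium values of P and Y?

This is a negative demand shock: AD shifts left.
New AD: Y = 5206 − 6P.
Set AD = SRAS: 5206 − 6P = 3216 + 4P, so 1990 = 10P and P = 199.
Y = 5206 − 6·199 = 4012.

P = 199, Y = 4012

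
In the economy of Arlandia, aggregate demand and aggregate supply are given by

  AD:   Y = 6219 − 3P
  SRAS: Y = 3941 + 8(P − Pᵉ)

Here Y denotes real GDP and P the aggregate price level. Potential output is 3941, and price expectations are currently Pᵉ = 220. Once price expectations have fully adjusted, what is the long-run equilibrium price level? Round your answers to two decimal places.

Long-run P = 759.33

Short run: with Pᵉ = 220, SRAS is Y = 2181 + 8P. Setting AD = SRAS gives 4038 = 11P, so P = 367.09 and Y = 6219 − 3P = 5117.73.
Output 5117.73 is above potential 3941, so over time expected prices rise and SRAS shifts left until Y returns to 3941.
Long run: Y = 3941 on the AD curve gives 3941 = 6219 − 3P, so P = 759.33.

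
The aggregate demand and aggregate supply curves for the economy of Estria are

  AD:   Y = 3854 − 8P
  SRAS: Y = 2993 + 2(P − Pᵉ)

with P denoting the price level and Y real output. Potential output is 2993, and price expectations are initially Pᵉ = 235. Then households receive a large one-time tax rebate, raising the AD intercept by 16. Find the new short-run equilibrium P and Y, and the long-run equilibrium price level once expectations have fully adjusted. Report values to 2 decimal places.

AD shifts right: new AD is Y = 3870 − 8P. With Pᵉ = 235, SRAS is Y = 2523 + 2P.
Short run: 3870 − 8P = 2523 + 2P gives 1347 = 10P, so P = 134.70 and Y = 3870 − 8P = 2792.40.
Y = 2792.40 is below potential 2993; expectations adjust and SRAS shifts right until Y = 2993.
Long run: on the new AD curve, 2993 = 3870 − 8P gives P = 109.63.

Short run: P = 134.70, Y = 2792.40. Long run: P = 109.63.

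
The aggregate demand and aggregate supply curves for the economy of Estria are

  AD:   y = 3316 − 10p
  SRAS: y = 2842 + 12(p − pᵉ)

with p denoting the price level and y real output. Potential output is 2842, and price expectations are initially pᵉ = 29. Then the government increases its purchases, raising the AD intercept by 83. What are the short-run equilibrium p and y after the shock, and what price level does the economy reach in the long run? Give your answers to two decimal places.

AD shifts right: new AD is y = 3399 − 10p. With pᵉ = 29, SRAS is y = 2494 + 12p.
Short run: 3399 − 10p = 2494 + 12p gives 905 = 22p, so p = 41.14 and y = 3399 − 10p = 2987.64.
y = 2987.64 is above potential 2842; expectations adjust and SRAS shifts left until y = 2842.
Long run: on the new AD curve, 2842 = 3399 − 10p gives p = 55.70.

Short run: p = 41.14, y = 2987.64. Long run: p = 55.70.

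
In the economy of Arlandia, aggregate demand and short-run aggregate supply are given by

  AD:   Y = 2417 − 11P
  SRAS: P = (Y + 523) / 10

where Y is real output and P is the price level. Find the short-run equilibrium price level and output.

P = 140, Y = 877

Rearrange SRAS to Y = 10P − 523.
Set AD = SRAS: 2417 − 11P = 10P − 523, so 2940 = 21P and P = 140.
Then Y = 2417 − 11·140 = 877.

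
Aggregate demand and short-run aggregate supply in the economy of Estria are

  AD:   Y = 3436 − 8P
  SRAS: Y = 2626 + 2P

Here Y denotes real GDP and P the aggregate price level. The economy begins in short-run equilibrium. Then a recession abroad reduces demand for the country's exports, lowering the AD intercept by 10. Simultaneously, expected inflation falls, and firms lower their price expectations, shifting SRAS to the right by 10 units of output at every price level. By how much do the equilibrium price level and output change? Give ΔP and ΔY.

ΔP = -2, ΔY = +6

After both shocks: AD is Y = 3426 − 8P and SRAS is Y = 2636 + 2P.
Setting them equal: 790 = 10P, so P = 79.
Y = 3426 − 8·79 = 2794.
Initially P = 81, Y = 2788, so ΔP = -2 and ΔY = +6.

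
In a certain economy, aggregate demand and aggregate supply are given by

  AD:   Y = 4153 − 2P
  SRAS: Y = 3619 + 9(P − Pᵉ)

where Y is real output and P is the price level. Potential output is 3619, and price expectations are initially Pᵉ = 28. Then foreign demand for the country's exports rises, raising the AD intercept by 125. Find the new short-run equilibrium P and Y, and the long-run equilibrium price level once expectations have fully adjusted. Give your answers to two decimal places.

Short run: P = 82.82, Y = 4112.36. Long run: P = 329.50.

AD shifts right: new AD is Y = 4278 − 2P. With Pᵉ = 28, SRAS is Y = 3367 + 9P.
Short run: 4278 − 2P = 3367 + 9P gives 911 = 11P, so P = 82.82 and Y = 4278 − 2P = 4112.36.
Y = 4112.36 is above potential 3619; expectations adjust and SRAS shifts left until Y = 3619.
Long run: on the new AD curve, 3619 = 4278 − 2P gives P = 329.50.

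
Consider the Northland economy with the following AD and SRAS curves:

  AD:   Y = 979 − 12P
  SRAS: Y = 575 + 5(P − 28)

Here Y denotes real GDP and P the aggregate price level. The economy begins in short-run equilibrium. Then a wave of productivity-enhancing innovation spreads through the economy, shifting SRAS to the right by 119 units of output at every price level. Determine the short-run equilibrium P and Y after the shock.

This is a positive supply shock: SRAS shifts right.
New SRAS: Y = 554 + 5P.
Set AD = SRAS: 979 − 12P = 554 + 5P, so 425 = 17P and P = 25.
Y = 979 − 12·25 = 679.

P = 25, Y = 679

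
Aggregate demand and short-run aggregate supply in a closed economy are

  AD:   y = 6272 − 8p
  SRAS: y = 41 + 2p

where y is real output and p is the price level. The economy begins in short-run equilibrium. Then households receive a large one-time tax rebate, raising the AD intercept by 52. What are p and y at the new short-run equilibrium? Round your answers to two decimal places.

p = 628.30, y = 1297.60

This is a positive demand shock: AD shifts right.
New AD: y = 6324 − 8p.
Set AD = SRAS: 6324 − 8p = 41 + 2p, so 6283 = 10p and p = 628.30.
Substituting into AD, y = 1297.60.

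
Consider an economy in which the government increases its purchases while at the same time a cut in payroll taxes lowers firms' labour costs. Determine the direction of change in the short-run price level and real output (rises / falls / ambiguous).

Price level: ambiguous; output: rises

The first event is a positive demand shock: AD shifts right, which by itself pushes P up and Y up.
The second is a favourable supply shock: SRAS shifts right, which by itself pushes P down and Y up.
The two shocks push P in opposite directions, so the effect on P is ambiguous. Both shocks push Y up, so Y rises.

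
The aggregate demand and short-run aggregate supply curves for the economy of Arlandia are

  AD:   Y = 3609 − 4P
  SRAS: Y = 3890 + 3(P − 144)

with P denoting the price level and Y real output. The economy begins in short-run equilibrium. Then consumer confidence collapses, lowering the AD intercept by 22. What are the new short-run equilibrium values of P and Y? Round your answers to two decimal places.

This is a negative demand shock: AD shifts left.
New AD: Y = 3587 − 4P.
SRAS can be written Y = 3458 + 3P.
Set AD = SRAS: 3587 − 4P = 3458 + 3P, so 129 = 7P and P = 18.43.
Substituting into AD, Y = 3513.29.

P = 18.43, Y = 3513.29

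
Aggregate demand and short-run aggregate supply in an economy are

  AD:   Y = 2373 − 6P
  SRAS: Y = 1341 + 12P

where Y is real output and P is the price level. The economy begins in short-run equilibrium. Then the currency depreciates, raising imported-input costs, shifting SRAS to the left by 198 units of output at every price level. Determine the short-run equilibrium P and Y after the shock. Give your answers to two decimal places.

P = 68.33, Y = 1963.00

This is a negative supply shock: SRAS shifts left.
New SRAS: Y = 1143 + 12P.
Set AD = SRAS: 2373 − 6P = 1143 + 12P, so 1230 = 18P and P = 68.33.
Substituting into AD, Y = 1963.00.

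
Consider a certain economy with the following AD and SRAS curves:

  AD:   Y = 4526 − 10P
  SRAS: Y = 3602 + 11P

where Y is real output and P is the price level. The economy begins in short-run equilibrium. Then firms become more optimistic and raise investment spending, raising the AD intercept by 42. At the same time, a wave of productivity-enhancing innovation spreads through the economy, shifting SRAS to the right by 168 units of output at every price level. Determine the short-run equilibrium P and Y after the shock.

P = 38, Y = 4188

After both shocks: AD is Y = 4568 − 10P and SRAS is Y = 3770 + 11P.
Setting them equal: 798 = 21P, so P = 38.
Y = 4568 − 10·38 = 4188.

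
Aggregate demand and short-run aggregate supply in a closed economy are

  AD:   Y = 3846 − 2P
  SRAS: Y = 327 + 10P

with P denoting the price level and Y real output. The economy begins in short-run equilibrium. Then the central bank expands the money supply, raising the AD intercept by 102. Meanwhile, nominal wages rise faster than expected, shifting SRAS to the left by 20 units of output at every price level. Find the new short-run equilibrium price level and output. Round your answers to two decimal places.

After both shocks: AD is Y = 3948 − 2P and SRAS is Y = 307 + 10P.
Setting them equal: 3641 = 12P, so P = 303.42.
Substituting into AD, Y = 3341.17.

P = 303.42, Y = 3341.17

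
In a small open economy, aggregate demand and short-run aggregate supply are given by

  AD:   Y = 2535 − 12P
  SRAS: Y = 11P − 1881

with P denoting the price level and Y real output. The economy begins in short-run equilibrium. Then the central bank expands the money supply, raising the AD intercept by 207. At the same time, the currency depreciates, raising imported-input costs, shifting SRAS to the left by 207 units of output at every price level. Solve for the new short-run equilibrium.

After both shocks: AD is Y = 2742 − 12P and SRAS is Y = 11P − 2088.
Setting them equal: 4830 = 23P, so P = 210.
Y = 2742 − 12·210 = 222.

P = 210, Y = 222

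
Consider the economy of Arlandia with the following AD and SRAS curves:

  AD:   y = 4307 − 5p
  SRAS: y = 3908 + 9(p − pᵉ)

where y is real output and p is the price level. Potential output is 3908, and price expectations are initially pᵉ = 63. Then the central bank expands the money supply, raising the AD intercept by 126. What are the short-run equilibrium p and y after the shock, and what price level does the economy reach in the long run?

AD shifts right: new AD is y = 4433 − 5p. With pᵉ = 63, SRAS is y = 3341 + 9p.
Short run: 4433 − 5p = 3341 + 9p gives 1092 = 14p, so p = 78 and y = 4433 − 5·78 = 4043.
y = 4043 is above potential 3908; expectations adjust and SRAS shifts left until y = 3908.
Long run: on the new AD curve, 3908 = 4433 − 5p gives p = 105.

Short run: p = 78, y = 4043. Long run: p = 105.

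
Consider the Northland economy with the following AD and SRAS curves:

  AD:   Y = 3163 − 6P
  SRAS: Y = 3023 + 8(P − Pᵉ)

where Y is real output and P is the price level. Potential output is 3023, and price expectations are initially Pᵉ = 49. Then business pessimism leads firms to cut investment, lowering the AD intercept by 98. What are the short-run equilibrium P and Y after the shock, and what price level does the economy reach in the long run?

Short run: P = 31, Y = 2879. Long run: P = 7.

AD shifts left: new AD is Y = 3065 − 6P. With Pᵉ = 49, SRAS is Y = 2631 + 8P.
Short run: 3065 − 6P = 2631 + 8P gives 434 = 14P, so P = 31 and Y = 3065 − 6·31 = 2879.
Y = 2879 is below potential 3023; expectations adjust and SRAS shifts right until Y = 3023.
Long run: on the new AD curve, 3023 = 3065 − 6P gives P = 7.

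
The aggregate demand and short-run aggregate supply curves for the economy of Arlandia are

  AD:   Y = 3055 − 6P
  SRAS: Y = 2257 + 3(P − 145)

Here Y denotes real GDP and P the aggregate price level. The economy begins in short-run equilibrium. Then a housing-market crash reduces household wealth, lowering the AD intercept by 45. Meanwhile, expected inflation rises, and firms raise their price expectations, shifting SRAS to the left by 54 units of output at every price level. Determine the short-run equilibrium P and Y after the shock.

After both shocks: AD is Y = 3010 − 6P and SRAS is Y = 1768 + 3P.
Setting them equal: 1242 = 9P, so P = 138.
Y = 3010 − 6·138 = 2182.

P = 138, Y = 2182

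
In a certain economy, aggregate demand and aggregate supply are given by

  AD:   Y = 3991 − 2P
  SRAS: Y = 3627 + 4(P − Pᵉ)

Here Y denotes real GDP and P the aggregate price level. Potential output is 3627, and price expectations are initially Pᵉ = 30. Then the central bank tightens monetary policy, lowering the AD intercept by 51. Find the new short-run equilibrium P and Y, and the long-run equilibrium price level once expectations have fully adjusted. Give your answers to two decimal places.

Short run: P = 72.17, Y = 3795.67. Long run: P = 156.50.

AD shifts left: new AD is Y = 3940 − 2P. With Pᵉ = 30, SRAS is Y = 3507 + 4P.
Short run: 3940 − 2P = 3507 + 4P gives 433 = 6P, so P = 72.17 and Y = 3940 − 2P = 3795.67.
Y = 3795.67 is above potential 3627; expectations adjust and SRAS shifts left until Y = 3627.
Long run: on the new AD curve, 3627 = 3940 − 2P gives P = 156.50.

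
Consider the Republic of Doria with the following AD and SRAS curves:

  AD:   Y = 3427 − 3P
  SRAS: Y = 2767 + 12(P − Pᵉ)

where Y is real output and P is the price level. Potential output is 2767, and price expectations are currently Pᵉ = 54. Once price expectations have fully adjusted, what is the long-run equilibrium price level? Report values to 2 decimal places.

Short run: with Pᵉ = 54, SRAS is Y = 2119 + 12P. Setting AD = SRAS gives 1308 = 15P, so P = 87.20 and Y = 3427 − 3P = 3165.40.
Output 3165.40 is above potential 2767, so over time expected prices rise and SRAS shifts left until Y returns to 2767.
Long run: Y = 2767 on the AD curve gives 2767 = 3427 − 3P, so P = 220.00.

Long-run P = 220.00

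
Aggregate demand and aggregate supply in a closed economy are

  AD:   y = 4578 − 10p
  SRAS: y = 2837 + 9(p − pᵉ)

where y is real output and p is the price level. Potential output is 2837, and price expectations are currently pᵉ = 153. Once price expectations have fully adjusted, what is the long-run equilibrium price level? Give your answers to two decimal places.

Short run: with pᵉ = 153, SRAS is y = 1460 + 9p. Setting AD = SRAS gives 3118 = 19p, so p = 164.11 and y = 4578 − 10p = 2936.95.
Output 2936.95 is above potential 2837, so over time expected prices rise and SRAS shifts left until y returns to 2837.
Long run: y = 2837 on the AD curve gives 2837 = 4578 − 10p, so p = 174.10.

Long-run p = 174.10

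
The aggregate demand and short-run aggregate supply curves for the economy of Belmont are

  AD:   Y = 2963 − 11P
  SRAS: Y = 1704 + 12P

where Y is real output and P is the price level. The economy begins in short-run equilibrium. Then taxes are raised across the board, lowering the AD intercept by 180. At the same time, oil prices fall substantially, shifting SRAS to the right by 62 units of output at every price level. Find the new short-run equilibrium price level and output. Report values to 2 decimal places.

After both shocks: AD is Y = 2783 − 11P and SRAS is Y = 1766 + 12P.
Setting them equal: 1017 = 23P, so P = 44.22.
Substituting into AD, Y = 2296.61.

P = 44.22, Y = 2296.61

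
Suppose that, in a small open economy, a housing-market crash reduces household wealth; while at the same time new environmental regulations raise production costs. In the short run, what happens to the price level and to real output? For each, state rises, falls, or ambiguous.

Price level: ambiguous; output: falls

The first event is a negative demand shock: AD shifts left, which by itself pushes P down and Y down.
The second is an adverse supply shock: SRAS shifts left, which by itself pushes P up and Y down.
The two shocks push P in opposite directions, so the effect on P is ambiguous. Both shocks push Y down, so Y falls.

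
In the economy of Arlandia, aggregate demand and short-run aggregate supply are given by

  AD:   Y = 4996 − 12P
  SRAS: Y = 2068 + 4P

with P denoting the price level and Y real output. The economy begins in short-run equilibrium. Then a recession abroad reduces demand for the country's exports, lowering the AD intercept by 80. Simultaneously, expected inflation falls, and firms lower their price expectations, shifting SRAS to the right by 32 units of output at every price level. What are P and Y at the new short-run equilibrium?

After both shocks: AD is Y = 4916 − 12P and SRAS is Y = 2100 + 4P.
Setting them equal: 2816 = 16P, so P = 176.
Y = 4916 − 12·176 = 2804.

P = 176, Y = 2804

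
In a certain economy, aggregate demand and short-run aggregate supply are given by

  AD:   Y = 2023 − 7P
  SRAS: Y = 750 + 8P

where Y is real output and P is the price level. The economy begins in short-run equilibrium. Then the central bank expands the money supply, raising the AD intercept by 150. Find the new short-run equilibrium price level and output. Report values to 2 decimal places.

P = 94.87, Y = 1508.93

This is a positive demand shock: AD shifts right.
New AD: Y = 2173 − 7P.
Set AD = SRAS: 2173 − 7P = 750 + 8P, so 1423 = 15P and P = 94.87.
Substituting into AD, Y = 1508.93.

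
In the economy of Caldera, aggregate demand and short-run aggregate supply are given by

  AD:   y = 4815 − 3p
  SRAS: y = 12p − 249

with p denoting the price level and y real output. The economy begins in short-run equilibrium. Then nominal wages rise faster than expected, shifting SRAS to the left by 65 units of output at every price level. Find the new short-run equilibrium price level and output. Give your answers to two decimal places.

p = 341.93, y = 3789.20

This is a negative supply shock: SRAS shifts left.
New SRAS: y = 12p − 314.
Set AD = SRAS: 4815 − 3p = 12p − 314, so 5129 = 15p and p = 341.93.
Substituting into AD, y = 3789.20.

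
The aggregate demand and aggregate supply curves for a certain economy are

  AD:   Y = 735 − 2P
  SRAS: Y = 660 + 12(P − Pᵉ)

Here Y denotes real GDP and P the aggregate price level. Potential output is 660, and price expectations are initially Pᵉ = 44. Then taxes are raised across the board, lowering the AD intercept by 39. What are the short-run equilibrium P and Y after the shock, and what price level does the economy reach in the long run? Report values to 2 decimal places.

Short run: P = 40.29, Y = 615.43. Long run: P = 18.00.

AD shifts left: new AD is Y = 696 − 2P. With Pᵉ = 44, SRAS is Y = 132 + 12P.
Short run: 696 − 2P = 132 + 12P gives 564 = 14P, so P = 40.29 and Y = 696 − 2P = 615.43.
Y = 615.43 is below potential 660; expectations adjust and SRAS shifts right until Y = 660.
Long run: on the new AD curve, 660 = 696 − 2P gives P = 18.00.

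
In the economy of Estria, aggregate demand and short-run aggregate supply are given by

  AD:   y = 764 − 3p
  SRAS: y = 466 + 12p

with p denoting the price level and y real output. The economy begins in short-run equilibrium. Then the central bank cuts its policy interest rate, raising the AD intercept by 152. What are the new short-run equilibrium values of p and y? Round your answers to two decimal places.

p = 30.00, y = 826.00

This is a positive demand shock: AD shifts right.
New AD: y = 916 − 3p.
Set AD = SRAS: 916 − 3p = 466 + 12p, so 450 = 15p and p = 30.00.
Substituting into AD, y = 826.00.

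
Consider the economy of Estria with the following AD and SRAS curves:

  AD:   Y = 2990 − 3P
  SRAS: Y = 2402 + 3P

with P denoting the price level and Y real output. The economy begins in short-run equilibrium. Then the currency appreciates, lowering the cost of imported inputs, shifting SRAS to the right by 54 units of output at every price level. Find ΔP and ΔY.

ΔP = -9, ΔY = +27

This is a positive supply shock: SRAS shifts right.
New SRAS: Y = 2456 + 3P.
Set AD = SRAS: 2990 − 3P = 2456 + 3P, so 534 = 6P and P = 89.
Y = 2990 − 3·89 = 2723.
Initially P = 98, Y = 2696, so ΔP = -9 and ΔY = +27.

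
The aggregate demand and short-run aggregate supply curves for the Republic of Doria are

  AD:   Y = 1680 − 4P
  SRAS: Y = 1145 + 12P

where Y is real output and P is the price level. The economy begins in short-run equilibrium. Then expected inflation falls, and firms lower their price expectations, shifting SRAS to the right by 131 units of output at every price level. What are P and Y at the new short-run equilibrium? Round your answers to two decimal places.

This is a positive supply shock: SRAS shifts right.
New SRAS: Y = 1276 + 12P.
Set AD = SRAS: 1680 − 4P = 1276 + 12P, so 404 = 16P and P = 25.25.
Substituting into AD, Y = 1579.00.

P = 25.25, Y = 1579.00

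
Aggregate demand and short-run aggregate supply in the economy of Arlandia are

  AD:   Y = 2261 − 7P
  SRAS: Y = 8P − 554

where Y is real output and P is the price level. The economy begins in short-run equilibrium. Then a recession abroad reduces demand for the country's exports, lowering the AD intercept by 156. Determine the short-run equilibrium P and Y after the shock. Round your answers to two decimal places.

P = 177.27, Y = 864.13

This is a negative demand shock: AD shifts left.
New AD: Y = 2105 − 7P.
Set AD = SRAS: 2105 − 7P = 8P − 554, so 2659 = 15P and P = 177.27.
Substituting into AD, Y = 864.13.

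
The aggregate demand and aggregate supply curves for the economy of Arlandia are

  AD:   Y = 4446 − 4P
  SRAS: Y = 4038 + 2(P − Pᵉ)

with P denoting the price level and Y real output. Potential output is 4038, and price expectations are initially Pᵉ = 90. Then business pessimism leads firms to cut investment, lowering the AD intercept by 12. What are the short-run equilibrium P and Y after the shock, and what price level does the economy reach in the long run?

Short run: P = 96, Y = 4050. Long run: P = 99.

AD shifts left: new AD is Y = 4434 − 4P. With Pᵉ = 90, SRAS is Y = 3858 + 2P.
Short run: 4434 − 4P = 3858 + 2P gives 576 = 6P, so P = 96 and Y = 4434 − 4·96 = 4050.
Y = 4050 is above potential 4038; expectations adjust and SRAS shifts left until Y = 4038.
Long run: on the new AD curve, 4038 = 4434 − 4P gives P = 99.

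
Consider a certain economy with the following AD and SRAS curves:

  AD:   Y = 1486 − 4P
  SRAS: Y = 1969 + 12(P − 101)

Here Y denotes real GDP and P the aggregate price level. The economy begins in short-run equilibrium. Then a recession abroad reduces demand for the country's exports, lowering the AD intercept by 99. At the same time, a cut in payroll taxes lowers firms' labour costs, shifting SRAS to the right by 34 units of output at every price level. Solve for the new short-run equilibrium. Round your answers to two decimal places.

P = 37.25, Y = 1238.00

After both shocks: AD is Y = 1387 − 4P and SRAS is Y = 791 + 12P.
Setting them equal: 596 = 16P, so P = 37.25.
Substituting into AD, Y = 1238.00.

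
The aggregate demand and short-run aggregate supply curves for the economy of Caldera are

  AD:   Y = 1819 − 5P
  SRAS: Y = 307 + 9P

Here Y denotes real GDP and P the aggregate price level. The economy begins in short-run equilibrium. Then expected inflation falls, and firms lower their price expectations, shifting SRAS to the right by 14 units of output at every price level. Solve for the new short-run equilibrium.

This is a positive supply shock: SRAS shifts right.
New SRAS: Y = 321 + 9P.
Set AD = SRAS: 1819 − 5P = 321 + 9P, so 1498 = 14P and P = 107.
Y = 1819 − 5·107 = 1284.

P = 107, Y = 1284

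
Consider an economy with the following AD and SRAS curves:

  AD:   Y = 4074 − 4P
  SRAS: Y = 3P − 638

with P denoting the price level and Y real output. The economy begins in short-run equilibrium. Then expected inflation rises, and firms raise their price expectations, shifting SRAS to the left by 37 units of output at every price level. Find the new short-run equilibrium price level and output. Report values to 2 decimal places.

This is a negative supply shock: SRAS shifts left.
New SRAS: Y = 3P − 675.
Set AD = SRAS: 4074 − 4P = 3P − 675, so 4749 = 7P and P = 678.43.
Substituting into AD, Y = 1360.29.

P = 678.43, Y = 1360.29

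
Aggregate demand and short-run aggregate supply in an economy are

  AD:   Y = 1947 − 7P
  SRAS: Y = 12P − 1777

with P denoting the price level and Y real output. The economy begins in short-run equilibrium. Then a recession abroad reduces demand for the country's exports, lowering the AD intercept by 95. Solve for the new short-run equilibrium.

P = 191, Y = 515

This is a negative demand shock: AD shifts left.
New AD: Y = 1852 − 7P.
Set AD = SRAS: 1852 − 7P = 12P − 1777, so 3629 = 19P and P = 191.
Y = 1852 − 7·191 = 515.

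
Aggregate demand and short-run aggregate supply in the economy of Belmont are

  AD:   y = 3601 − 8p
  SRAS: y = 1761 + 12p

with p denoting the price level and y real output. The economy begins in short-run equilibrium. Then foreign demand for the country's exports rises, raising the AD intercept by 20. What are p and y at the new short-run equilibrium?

p = 93, y = 2877

This is a positive demand shock: AD shifts right.
New AD: y = 3621 − 8p.
Set AD = SRAS: 3621 − 8p = 1761 + 12p, so 1860 = 20p and p = 93.
y = 3621 − 8·93 = 2877.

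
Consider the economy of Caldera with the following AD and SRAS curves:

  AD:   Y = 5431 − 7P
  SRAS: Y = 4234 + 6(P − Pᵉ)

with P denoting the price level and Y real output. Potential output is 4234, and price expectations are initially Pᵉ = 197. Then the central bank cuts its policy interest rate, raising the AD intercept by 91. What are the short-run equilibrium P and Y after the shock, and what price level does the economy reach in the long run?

Short run: P = 190, Y = 4192. Long run: P = 184.

AD shifts right: new AD is Y = 5522 − 7P. With Pᵉ = 197, SRAS is Y = 3052 + 6P.
Short run: 5522 − 7P = 3052 + 6P gives 2470 = 13P, so P = 190 and Y = 5522 − 7·190 = 4192.
Y = 4192 is below potential 4234; expectations adjust and SRAS shifts right until Y = 4234.
Long run: on the new AD curve, 4234 = 5522 − 7P gives P = 184.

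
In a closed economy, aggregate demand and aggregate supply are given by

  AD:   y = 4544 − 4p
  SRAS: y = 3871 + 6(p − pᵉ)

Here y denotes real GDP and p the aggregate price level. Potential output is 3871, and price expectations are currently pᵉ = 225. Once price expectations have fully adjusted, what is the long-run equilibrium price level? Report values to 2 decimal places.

Short run: with pᵉ = 225, SRAS is y = 2521 + 6p. Setting AD = SRAS gives 2023 = 10p, so p = 202.30 and y = 4544 − 4p = 3734.80.
Output 3734.80 is below potential 3871, so over time expected prices fall and SRAS shifts right until y returns to 3871.
Long run: y = 3871 on the AD curve gives 3871 = 4544 − 4p, so p = 168.25.

Long-run p = 168.25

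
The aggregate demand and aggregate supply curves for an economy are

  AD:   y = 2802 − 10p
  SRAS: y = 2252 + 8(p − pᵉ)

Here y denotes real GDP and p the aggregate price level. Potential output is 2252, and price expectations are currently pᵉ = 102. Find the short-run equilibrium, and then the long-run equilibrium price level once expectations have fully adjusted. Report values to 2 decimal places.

Short run: with pᵉ = 102, SRAS is y = 1436 + 8p. Setting AD = SRAS gives 1366 = 18p, so p = 75.89 and y = 2802 − 10p = 2043.11.
Output 2043.11 is below potential 2252, so over time expected prices fall and SRAS shifts right until y returns to 2252.
Long run: y = 2252 on the AD curve gives 2252 = 2802 − 10p, so p = 55.00.

Short run: p = 75.89, y = 2043.11. Long run: p = 55.00.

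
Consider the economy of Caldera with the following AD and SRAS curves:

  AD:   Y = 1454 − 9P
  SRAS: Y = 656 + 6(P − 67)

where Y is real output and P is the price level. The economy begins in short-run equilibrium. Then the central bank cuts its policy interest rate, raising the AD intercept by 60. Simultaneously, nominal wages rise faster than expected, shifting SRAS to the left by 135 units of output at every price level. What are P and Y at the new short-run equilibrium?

P = 93, Y = 677

After both shocks: AD is Y = 1514 − 9P and SRAS is Y = 119 + 6P.
Setting them equal: 1395 = 15P, so P = 93.
Y = 1514 − 9·93 = 677.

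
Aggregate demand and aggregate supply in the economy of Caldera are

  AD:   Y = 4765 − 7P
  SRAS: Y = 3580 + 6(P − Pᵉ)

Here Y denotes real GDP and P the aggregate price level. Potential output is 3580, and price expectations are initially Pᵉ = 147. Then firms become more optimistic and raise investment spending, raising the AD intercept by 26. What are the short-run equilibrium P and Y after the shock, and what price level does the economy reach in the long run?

AD shifts right: new AD is Y = 4791 − 7P. With Pᵉ = 147, SRAS is Y = 2698 + 6P.
Short run: 4791 − 7P = 2698 + 6P gives 2093 = 13P, so P = 161 and Y = 4791 − 7·161 = 3664.
Y = 3664 is above potential 3580; expectations adjust and SRAS shifts left until Y = 3580.
Long run: on the new AD curve, 3580 = 4791 − 7P gives P = 173.

Short run: P = 161, Y = 3664. Long run: P = 173.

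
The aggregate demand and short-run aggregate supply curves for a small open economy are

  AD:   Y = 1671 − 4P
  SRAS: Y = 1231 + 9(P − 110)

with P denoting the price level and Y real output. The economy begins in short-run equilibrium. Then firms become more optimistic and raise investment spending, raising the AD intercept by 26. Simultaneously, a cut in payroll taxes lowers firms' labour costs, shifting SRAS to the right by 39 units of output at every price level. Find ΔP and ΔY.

ΔP = -1, ΔY = +30

After both shocks: AD is Y = 1697 − 4P and SRAS is Y = 280 + 9P.
Setting them equal: 1417 = 13P, so P = 109.
Y = 1697 − 4·109 = 1261.
Initially P = 110, Y = 1231, so ΔP = -1 and ΔY = +30.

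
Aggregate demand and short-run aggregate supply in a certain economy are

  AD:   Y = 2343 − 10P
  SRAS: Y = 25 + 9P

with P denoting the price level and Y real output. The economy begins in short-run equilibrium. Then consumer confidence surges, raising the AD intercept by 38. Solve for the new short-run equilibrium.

This is a positive demand shock: AD shifts right.
New AD: Y = 2381 − 10P.
Set AD = SRAS: 2381 − 10P = 25 + 9P, so 2356 = 19P and P = 124.
Y = 2381 − 10·124 = 1141.

P = 124, Y = 1141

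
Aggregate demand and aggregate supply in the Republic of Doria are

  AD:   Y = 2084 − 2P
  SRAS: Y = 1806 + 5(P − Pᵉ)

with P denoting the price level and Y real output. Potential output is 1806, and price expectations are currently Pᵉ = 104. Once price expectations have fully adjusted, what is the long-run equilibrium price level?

Long-run P = 139

Short run: with Pᵉ = 104, SRAS is Y = 1286 + 5P. Setting AD = SRAS gives 798 = 7P, so P = 114 and Y = 2084 − 2·114 = 1856.
Output 1856 is above potential 1806, so over time expected prices rise and SRAS shifts left until Y returns to 1806.
Long run: Y = 1806 on the AD curve gives 1806 = 2084 − 2P, so P = 139.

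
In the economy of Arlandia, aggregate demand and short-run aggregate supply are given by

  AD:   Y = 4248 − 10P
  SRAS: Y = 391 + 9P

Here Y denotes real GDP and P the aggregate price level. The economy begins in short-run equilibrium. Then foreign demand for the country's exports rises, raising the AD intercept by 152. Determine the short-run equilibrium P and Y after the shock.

P = 211, Y = 2290

This is a positive demand shock: AD shifts right.
New AD: Y = 4400 − 10P.
Set AD = SRAS: 4400 − 10P = 391 + 9P, so 4009 = 19P and P = 211.
Y = 4400 − 10·211 = 2290.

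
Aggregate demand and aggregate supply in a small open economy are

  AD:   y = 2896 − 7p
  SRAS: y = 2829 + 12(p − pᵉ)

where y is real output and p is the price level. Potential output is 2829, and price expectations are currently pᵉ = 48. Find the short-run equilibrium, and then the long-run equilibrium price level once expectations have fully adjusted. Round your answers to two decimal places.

Short run: p = 33.84, y = 2659.11. Long run: p = 9.57.

Short run: with pᵉ = 48, SRAS is y = 2253 + 12p. Setting AD = SRAS gives 643 = 19p, so p = 33.84 and y = 2896 − 7p = 2659.11.
Output 2659.11 is below potential 2829, so over time expected prices fall and SRAS shifts right until y returns to 2829.
Long run: y = 2829 on the AD curve gives 2829 = 2896 − 7p, so p = 9.57.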